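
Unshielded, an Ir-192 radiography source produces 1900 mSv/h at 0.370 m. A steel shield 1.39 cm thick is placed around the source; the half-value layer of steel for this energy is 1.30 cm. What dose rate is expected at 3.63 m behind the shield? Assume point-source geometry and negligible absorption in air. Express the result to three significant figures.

9.41 mSv/h

Distance alone: 1900 × (0.370/3.63)² = 1900 × 0.01039 = 19.74 mSv/h.
Shield: 1.39/1.30 = 1.069 half-value layers → attenuation 2^(−1.069) = 0.4766.
Combined: 19.74 × 0.4766 = 9.408 mSv/h.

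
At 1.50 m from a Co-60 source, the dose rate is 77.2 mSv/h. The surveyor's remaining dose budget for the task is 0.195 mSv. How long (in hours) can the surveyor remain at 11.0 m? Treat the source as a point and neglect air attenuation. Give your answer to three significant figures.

Intensity scales as (d₁/d₂)², so rate at 11.0 m:
77.2 × (1.50/11.0)² = 77.2 × 0.01860 = 1.436 mSv/h.
Stay time = 0.195 mSv ÷ 1.436 mSv/h = 0.1358 h.

0.136 h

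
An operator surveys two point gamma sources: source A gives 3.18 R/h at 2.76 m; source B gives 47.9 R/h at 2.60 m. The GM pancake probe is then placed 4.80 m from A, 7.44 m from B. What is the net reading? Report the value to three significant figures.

6.90 R/h

Each source contributes Iᵢ·(dᵢ/rᵢ)²; contributions add.
A: 3.18 × (2.76/4.80)² = 1.051 R/h
B: 47.9 × (2.60/7.44)² = 5.850 R/h
Total = 1.051 + 5.850 = 6.901 R/h.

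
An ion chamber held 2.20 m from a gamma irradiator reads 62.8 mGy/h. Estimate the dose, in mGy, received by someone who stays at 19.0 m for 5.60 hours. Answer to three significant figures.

4.72 mGy

Since intensity falls as 1/r², rate at 19.0 m:
(2.20/19.0)² = 0.01341, so 62.8 × 0.01341 = 0.8421 mGy/h.
Dose = rate × time = 0.8421 mGy/h × 5.600 h = 4.716 mGy.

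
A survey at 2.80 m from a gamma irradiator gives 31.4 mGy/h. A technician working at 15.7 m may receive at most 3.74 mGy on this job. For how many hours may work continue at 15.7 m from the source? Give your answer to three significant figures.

Applying the 1/r² law, rate at 15.7 m:
31.4 × (2.80/15.7)² = 31.4 × 0.03181 = 0.9988 mGy/h.
Stay time = 3.74 mGy ÷ 0.9988 mGy/h = 3.744 h.

3.74 h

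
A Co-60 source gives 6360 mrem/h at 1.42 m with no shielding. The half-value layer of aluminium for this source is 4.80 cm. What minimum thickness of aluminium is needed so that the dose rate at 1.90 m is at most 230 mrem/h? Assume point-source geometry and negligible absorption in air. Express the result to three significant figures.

19.0 cm

At 1.90 m, distance alone gives (1.42/1.90)² = 0.5586, so 6360 × 0.5586 = 3553 mrem/h.
Further attenuation needed: 3553/230 = 15.45.
n = log₂(15.45) = 3.950 half-value layers.
Thickness = 3.950 × 4.80 cm = 18.96 cm.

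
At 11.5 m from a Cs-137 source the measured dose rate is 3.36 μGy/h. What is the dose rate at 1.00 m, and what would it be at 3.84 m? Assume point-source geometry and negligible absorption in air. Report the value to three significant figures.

444 μGy/h; 30.1 μGy/h

Applying the 1/r² law,
At 1.00 m: 3.36 × (11.5/1.00)² = 3.36 × 132.2 = 444.2 μGy/h
At 3.84 m: (1.00/3.84)² = 0.06782, so 444.2 × 0.06782 = 30.13 μGy/h.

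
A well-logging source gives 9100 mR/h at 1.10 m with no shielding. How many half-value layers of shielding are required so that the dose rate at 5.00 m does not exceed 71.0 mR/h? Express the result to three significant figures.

2.63 half-value layers

At 5.00 m, distance alone gives 9100 × (1.10/5.00)² = 9100 × 0.04840 = 440.4 mR/h.
Further attenuation needed: 440.4/71.0 = 6.203.
n = log₂(6.203) = 2.633 half-value layers.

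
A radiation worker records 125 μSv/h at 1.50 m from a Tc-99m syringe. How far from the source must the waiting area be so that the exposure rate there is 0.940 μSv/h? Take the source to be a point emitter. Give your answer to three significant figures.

By the inverse-square law, d₂ = d₁·√(I₁/I₂).
I₁/I₂ = 125/0.940 = 133.0, so d₂ = 1.50 × √133.0 = 17.30 m.

17.3 m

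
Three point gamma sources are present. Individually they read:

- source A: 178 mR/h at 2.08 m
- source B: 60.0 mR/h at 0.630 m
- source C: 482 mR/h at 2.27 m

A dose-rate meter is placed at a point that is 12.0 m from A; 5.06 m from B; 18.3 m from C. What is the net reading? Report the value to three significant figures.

Each source contributes Iᵢ·(dᵢ/rᵢ)²; contributions add.
A: 178 × (2.08/12.0)² = 5.348 mR/h
B: 60.0 × (0.630/5.06)² = 0.9301 mR/h
C: 482 × (2.27/18.3)² = 7.416 mR/h
Total = 5.348 + 0.9301 + 7.416 = 13.69 mR/h.

13.7 mR/h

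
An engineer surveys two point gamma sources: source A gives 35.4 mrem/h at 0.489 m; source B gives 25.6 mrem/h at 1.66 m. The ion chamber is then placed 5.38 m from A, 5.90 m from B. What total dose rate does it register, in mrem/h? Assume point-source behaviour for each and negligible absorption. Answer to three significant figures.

2.32 mrem/h

By superposition, sum each source's inverse-square contribution:
A: 35.4 × (0.489/5.38)² = 0.2925 mrem/h
B: 25.6 × (1.66/5.90)² = 2.027 mrem/h
Total = 0.2925 + 2.027 = 2.320 mrem/h.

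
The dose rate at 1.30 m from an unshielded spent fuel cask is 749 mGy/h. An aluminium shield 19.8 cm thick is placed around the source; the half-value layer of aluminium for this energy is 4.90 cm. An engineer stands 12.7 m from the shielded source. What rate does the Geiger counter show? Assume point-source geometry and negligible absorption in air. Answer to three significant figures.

Distance alone: 749 × (1.30/12.7)² = 749 × 0.01048 = 7.850 mGy/h.
Shield: 19.8/4.90 = 4.041 half-value layers → attenuation 2^(−4.041) = 0.06075.
Combined: 7.850 × 0.06075 = 0.4769 mGy/h.

0.477 mGy/h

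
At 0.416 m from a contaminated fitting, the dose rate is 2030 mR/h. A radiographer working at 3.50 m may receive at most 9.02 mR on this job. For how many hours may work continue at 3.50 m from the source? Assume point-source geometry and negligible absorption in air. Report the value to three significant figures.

Applying the 1/r² law, rate at 3.50 m:
2030 × (0.416/3.50)² = 2030 × 0.01413 = 28.68 mR/h.
Stay time = 9.02 mR ÷ 28.68 mR/h = 0.3145 h.

0.315 h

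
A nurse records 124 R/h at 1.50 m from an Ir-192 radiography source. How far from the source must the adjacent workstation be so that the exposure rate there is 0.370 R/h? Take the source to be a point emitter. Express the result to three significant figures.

27.5 m

Since intensity falls as 1/r², d₂ = d₁·√(I₁/I₂).
I₁/I₂ = 124/0.370 = 335.1, so d₂ = 1.50 × √335.1 = 27.46 m.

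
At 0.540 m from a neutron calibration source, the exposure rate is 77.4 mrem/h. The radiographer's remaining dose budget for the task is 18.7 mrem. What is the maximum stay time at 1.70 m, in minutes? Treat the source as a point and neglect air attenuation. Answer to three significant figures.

144 min

Using I₁d₁² = I₂d₂², rate at 1.70 m:
77.4 × (0.540/1.70)² = 77.4 × 0.1009 = 7.810 mrem/h.
Stay time = 18.7 mrem ÷ 7.810 mrem/h = 2.394 h = 143.6 min.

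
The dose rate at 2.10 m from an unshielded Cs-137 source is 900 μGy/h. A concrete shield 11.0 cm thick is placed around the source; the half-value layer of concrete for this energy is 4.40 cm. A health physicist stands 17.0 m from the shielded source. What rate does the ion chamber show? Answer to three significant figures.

2.43 μGy/h

Distance alone: 900 × (2.10/17.0)² = 900 × 0.01526 = 13.73 μGy/h.
Shield: 11.0/4.40 = 2.500 half-value layers → attenuation 2^(−2.500) = 0.1768.
Combined: 13.73 × 0.1768 = 2.427 μGy/h.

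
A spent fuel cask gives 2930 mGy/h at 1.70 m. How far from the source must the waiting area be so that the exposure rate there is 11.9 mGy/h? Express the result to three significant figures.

26.7 m

Since intensity falls as 1/r², d₂ = d₁·√(I₁/I₂).
I₁/I₂ = 2930/11.9 = 246.2, so d₂ = 1.70 × √246.2 = 26.67 m.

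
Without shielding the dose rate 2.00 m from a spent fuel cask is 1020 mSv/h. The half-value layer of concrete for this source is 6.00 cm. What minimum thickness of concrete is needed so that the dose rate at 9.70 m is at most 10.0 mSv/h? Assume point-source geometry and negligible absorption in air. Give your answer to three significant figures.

At 9.70 m, distance alone gives 1020 × (2.00/9.70)² = 1020 × 0.04251 = 43.36 mSv/h.
Further attenuation needed: 43.36/10.0 = 4.336.
n = log₂(4.336) = 2.116 half-value layers.
Thickness = 2.116 × 6.00 cm = 12.70 cm.

12.7 cm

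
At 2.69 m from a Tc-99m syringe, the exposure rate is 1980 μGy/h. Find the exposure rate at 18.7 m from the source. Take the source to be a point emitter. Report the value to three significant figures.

41.0 μGy/h

Using I₁d₁² = I₂d₂², the rate at 18.7 m is
1980 × (2.69/18.7)² = 1980 × 0.02069 = 40.97 μGy/h.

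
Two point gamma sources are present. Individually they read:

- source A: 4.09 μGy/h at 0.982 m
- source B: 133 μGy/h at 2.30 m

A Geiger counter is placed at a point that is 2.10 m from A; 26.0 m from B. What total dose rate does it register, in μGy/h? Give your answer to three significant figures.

1.94 μGy/h

By superposition, sum each source's inverse-square contribution:
A: 4.09 × (0.982/2.10)² = 0.8944 μGy/h
B: 133 × (2.30/26.0)² = 1.041 μGy/h
Total = 0.8944 + 1.041 = 1.935 μGy/h.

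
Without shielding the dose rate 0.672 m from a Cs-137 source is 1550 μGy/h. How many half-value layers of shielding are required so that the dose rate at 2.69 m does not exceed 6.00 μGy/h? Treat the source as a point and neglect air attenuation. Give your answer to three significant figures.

At 2.69 m, distance alone gives (0.672/2.69)² = 0.06241, so 1550 × 0.06241 = 96.74 μGy/h.
Further attenuation needed: 96.74/6.00 = 16.12.
n = log₂(16.12) = 4.011 half-value layers.

4.01 half-value layers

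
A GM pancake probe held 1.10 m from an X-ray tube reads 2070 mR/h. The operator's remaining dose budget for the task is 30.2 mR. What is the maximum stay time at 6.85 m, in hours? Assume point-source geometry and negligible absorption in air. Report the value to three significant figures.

Applying the 1/r² law, rate at 6.85 m:
(1.10/6.85)² = 0.02579, so 2070 × 0.02579 = 53.39 mR/h.
Stay time = 30.2 mR ÷ 53.39 mR/h = 0.5656 h.

0.566 h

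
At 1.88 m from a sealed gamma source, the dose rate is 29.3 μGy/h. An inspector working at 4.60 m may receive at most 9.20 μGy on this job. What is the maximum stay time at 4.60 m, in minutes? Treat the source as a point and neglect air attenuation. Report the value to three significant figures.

By the inverse-square law, rate at 4.60 m:
29.3 × (1.88/4.60)² = 29.3 × 0.1670 = 4.893 μGy/h.
Stay time = 9.20 μGy ÷ 4.893 μGy/h = 1.880 h = 112.8 min.

113 min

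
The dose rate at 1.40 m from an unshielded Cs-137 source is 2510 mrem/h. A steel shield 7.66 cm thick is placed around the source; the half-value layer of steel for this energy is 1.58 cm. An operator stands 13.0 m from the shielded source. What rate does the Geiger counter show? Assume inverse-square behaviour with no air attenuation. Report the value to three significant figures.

Distance alone: 2510 × (1.40/13.0)² = 2510 × 0.01160 = 29.12 mrem/h.
Shield: 7.66/1.58 = 4.848 half-value layers → attenuation 2^(−4.848) = 0.03472.
Combined: 29.12 × 0.03472 = 1.011 mrem/h.

1.01 mrem/h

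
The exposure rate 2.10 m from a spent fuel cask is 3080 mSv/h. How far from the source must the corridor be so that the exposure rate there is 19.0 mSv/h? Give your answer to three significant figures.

Applying the 1/r² law, d₂ = d₁·√(I₁/I₂).
I₁/I₂ = 3080/19.0 = 162.1, so d₂ = 2.10 × √162.1 = 26.74 m.

26.7 m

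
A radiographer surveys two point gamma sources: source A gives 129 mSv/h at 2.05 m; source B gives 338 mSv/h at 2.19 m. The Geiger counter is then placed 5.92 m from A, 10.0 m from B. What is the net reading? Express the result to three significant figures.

31.7 mSv/h

Each source contributes Iᵢ·(dᵢ/rᵢ)²; contributions add.
A: 129 × (2.05/5.92)² = 15.47 mSv/h
B: 338 × (2.19/10.0)² = 16.21 mSv/h
Total = 15.47 + 16.21 = 31.68 mSv/h.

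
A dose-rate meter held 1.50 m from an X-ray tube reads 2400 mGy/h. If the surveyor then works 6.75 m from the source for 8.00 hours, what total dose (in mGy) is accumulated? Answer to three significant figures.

948 mGy

Applying the 1/r² law, rate at 6.75 m:
2400 × (1.50/6.75)² = 2400 × 0.04938 = 118.5 mGy/h.
Dose = rate × time = 118.5 mGy/h × 8.000 h = 948.0 mGy.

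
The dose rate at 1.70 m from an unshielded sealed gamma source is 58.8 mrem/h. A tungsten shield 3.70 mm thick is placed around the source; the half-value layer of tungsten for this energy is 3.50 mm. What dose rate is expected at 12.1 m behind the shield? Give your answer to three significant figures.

Distance alone: (1.70/12.1)² = 0.01974, so 58.8 × 0.01974 = 1.161 mrem/h.
Shield: 3.70/3.50 = 1.057 half-value layers → attenuation 2^(−1.057) = 0.4806.
Combined: 1.161 × 0.4806 = 0.5580 mrem/h.

0.558 mrem/h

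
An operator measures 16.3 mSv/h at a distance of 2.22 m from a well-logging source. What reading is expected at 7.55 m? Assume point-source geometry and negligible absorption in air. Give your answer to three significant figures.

1.41 mSv/h

Intensity scales as (d₁/d₂)², so the rate at 7.55 m is
16.3 × (2.22/7.55)² = 16.3 × 0.08646 = 1.409 mSv/h.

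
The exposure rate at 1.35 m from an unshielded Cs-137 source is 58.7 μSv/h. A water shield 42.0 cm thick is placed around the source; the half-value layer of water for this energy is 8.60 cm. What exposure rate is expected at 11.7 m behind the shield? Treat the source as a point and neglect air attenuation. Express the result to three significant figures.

Distance alone: 58.7 × (1.35/11.7)² = 58.7 × 0.01331 = 0.7813 μSv/h.
Shield: 42.0/8.60 = 4.884 half-value layers → attenuation 2^(−4.884) = 0.03387.
Combined: 0.7813 × 0.03387 = 0.02646 μSv/h.

0.0265 μSv/h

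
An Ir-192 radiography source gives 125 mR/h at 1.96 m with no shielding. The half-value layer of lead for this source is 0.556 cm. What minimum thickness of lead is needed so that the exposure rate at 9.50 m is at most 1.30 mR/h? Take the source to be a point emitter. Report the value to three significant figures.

At 9.50 m, distance alone gives 125 × (1.96/9.50)² = 125 × 0.04257 = 5.321 mR/h.
Further attenuation needed: 5.321/1.30 = 4.093.
n = log₂(4.093) = 2.033 half-value layers.
Thickness = 2.033 × 0.556 cm = 1.130 cm.

1.13 cm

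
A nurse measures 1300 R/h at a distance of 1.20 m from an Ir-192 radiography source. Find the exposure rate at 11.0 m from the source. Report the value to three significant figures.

15.5 R/h

Since intensity falls as 1/r², the rate at 11.0 m is
1300 × (1.20/11.0)² = 1300 × 0.01190 = 15.47 R/h.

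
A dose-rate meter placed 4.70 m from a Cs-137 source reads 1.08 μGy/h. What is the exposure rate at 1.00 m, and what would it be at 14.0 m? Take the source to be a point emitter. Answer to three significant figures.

Applying the 1/r² law,
At 1.00 m: 1.08 × (4.70/1.00)² = 1.08 × 22.09 = 23.86 μGy/h
At 14.0 m: 23.86 × (1.00/14.0)² = 23.86 × 0.005102 = 0.1217 μGy/h.

23.9 μGy/h; 0.122 μGy/h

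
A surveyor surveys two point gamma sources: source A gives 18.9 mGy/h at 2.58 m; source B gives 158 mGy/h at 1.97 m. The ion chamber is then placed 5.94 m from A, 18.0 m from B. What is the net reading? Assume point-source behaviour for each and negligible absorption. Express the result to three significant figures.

5.46 mGy/h

By superposition, sum each source's inverse-square contribution:
A: 18.9 × (2.58/5.94)² = 3.566 mGy/h
B: 158 × (1.97/18.0)² = 1.893 mGy/h
Total = 3.566 + 1.893 = 5.459 mGy/h.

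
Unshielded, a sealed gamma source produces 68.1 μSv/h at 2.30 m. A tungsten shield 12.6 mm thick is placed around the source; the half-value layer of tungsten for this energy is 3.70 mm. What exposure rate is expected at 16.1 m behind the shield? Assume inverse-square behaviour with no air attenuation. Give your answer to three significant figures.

0.131 μSv/h

Distance alone: 68.1 × (2.30/16.1)² = 68.1 × 0.02041 = 1.390 μSv/h.
Shield: 12.6/3.70 = 3.405 half-value layers → attenuation 2^(−3.405) = 0.09440.
Combined: 1.390 × 0.09440 = 0.1312 μSv/h.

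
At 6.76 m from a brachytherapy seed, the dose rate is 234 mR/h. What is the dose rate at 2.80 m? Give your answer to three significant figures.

1360 mR/h

Using I₁d₁² = I₂d₂², the rate at 2.80 m is
(6.76/2.80)² = 5.829, so 234 × 5.829 = 1364 mR/h.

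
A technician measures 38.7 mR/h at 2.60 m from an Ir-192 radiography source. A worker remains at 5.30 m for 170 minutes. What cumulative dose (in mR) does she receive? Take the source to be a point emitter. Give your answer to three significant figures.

Since intensity falls as 1/r², rate at 5.30 m:
38.7 × (2.60/5.30)² = 38.7 × 0.2407 = 9.315 mR/h.
Dose = rate × time = 9.315 mR/h × 2.833 h = 26.39 mR.

26.4 mR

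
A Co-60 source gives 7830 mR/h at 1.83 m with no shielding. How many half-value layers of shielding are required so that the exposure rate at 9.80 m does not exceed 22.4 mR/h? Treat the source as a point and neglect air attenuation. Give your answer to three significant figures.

3.61 half-value layers

At 9.80 m, distance alone gives 7830 × (1.83/9.80)² = 7830 × 0.03487 = 273.0 mR/h.
Further attenuation needed: 273.0/22.4 = 12.19.
n = log₂(12.19) = 3.608 half-value layers.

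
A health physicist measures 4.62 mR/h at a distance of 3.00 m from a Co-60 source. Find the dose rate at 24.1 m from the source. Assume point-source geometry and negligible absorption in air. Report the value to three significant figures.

0.0716 mR/h

Since intensity falls as 1/r², the rate at 24.1 m is
4.62 × (3.00/24.1)² = 4.62 × 0.01550 = 0.07161 mR/h.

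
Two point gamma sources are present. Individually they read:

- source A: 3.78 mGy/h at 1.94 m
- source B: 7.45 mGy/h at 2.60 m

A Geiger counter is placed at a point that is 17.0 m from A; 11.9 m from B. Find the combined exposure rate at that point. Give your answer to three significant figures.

0.405 mGy/h

Each source contributes Iᵢ·(dᵢ/rᵢ)²; contributions add.
A: 3.78 × (1.94/17.0)² = 0.04923 mGy/h
B: 7.45 × (2.60/11.9)² = 0.3556 mGy/h
Total = 0.04923 + 0.3556 = 0.4048 mGy/h.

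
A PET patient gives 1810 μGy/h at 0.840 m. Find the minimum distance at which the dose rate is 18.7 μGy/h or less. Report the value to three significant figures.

By the inverse-square law, d₂ = d₁·√(I₁/I₂).
I₁/I₂ = 1810/18.7 = 96.79, so d₂ = 0.840 × √96.79 = 8.264 m.

8.26 m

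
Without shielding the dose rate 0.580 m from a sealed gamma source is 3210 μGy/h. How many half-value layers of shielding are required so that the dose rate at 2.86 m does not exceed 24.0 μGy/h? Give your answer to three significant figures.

2.46 half-value layers

At 2.86 m, distance alone gives (0.580/2.86)² = 0.04113, so 3210 × 0.04113 = 132.0 μGy/h.
Further attenuation needed: 132.0/24.0 = 5.500.
n = log₂(5.500) = 2.459 half-value layers.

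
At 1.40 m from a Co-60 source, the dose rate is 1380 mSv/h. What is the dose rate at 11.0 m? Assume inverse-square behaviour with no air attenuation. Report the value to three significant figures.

22.4 mSv/h

Intensity scales as (d₁/d₂)², so the rate at 11.0 m is
(1.40/11.0)² = 0.01620, so 1380 × 0.01620 = 22.36 mSv/h.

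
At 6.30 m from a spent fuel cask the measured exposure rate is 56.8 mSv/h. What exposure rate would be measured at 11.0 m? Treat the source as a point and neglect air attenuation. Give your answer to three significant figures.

Intensity scales as (d₁/d₂)², so scaling from 6.30 m to 11.0 m:
(6.30/11.0)² = 0.3280, so 56.8 × 0.3280 = 18.63 mSv/h.

18.6 mSv/h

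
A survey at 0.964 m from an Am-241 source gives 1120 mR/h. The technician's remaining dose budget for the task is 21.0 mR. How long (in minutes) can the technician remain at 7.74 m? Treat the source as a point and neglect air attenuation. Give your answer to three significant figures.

72.5 min

Since intensity falls as 1/r², rate at 7.74 m:
(0.964/7.74)² = 0.01551, so 1120 × 0.01551 = 17.37 mR/h.
Stay time = 21.0 mR ÷ 17.37 mR/h = 1.209 h = 72.54 min.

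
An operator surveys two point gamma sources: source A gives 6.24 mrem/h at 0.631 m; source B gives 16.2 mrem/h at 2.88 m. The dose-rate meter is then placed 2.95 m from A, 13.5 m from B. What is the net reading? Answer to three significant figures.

1.02 mrem/h

Each source contributes Iᵢ·(dᵢ/rᵢ)²; contributions add.
A: 6.24 × (0.631/2.95)² = 0.2855 mrem/h
B: 16.2 × (2.88/13.5)² = 0.7373 mrem/h
Total = 0.2855 + 0.7373 = 1.023 mrem/h.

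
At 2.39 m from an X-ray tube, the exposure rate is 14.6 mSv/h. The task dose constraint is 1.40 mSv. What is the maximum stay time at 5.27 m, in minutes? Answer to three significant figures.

Using I₁d₁² = I₂d₂², rate at 5.27 m:
14.6 × (2.39/5.27)² = 14.6 × 0.2057 = 3.003 mSv/h.
Stay time = 1.40 mSv ÷ 3.003 mSv/h = 0.4662 h = 27.97 min.

28.0 min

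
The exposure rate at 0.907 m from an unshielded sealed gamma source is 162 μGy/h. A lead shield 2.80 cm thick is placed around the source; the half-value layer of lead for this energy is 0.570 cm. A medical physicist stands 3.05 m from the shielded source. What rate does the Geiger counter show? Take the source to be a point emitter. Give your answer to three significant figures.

0.476 μGy/h

Distance alone: 162 × (0.907/3.05)² = 162 × 0.08843 = 14.33 μGy/h.
Shield: 2.80/0.570 = 4.912 half-value layers → attenuation 2^(−4.912) = 0.03322.
Combined: 14.33 × 0.03322 = 0.4760 μGy/h.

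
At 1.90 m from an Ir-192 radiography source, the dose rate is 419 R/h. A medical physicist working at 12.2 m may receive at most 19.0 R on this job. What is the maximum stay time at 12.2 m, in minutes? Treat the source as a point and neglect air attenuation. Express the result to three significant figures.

112 min

Intensity scales as (d₁/d₂)², so rate at 12.2 m:
419 × (1.90/12.2)² = 419 × 0.02425 = 10.16 R/h.
Stay time = 19.0 R ÷ 10.16 R/h = 1.870 h = 112.2 min.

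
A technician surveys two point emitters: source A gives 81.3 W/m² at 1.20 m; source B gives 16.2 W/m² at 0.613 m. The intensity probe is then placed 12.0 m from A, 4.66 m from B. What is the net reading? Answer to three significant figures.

1.09 W/m²

By superposition, sum each source's inverse-square contribution:
A: 81.3 × (1.20/12.0)² = 0.8130 W/m²
B: 16.2 × (0.613/4.66)² = 0.2803 W/m²
Total = 0.8130 + 0.2803 = 1.093 W/m².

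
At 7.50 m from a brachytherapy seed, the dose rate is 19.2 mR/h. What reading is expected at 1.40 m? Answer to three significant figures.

Using I₁d₁² = I₂d₂², the rate at 1.40 m is
19.2 × (7.50/1.40)² = 19.2 × 28.70 = 551.0 mR/h.

551 mR/h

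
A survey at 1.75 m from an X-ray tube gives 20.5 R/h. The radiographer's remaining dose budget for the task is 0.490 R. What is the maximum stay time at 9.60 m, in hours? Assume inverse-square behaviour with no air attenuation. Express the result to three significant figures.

Since intensity falls as 1/r², rate at 9.60 m:
20.5 × (1.75/9.60)² = 20.5 × 0.03323 = 0.6812 R/h.
Stay time = 0.490 R ÷ 0.6812 R/h = 0.7193 h.

0.719 h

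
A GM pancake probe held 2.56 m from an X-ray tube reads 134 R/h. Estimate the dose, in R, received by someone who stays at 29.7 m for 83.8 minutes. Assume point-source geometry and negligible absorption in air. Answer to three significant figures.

Intensity scales as (d₁/d₂)², so rate at 29.7 m:
134 × (2.56/29.7)² = 134 × 0.007430 = 0.9956 R/h.
Dose = rate × time = 0.9956 R/h × 1.397 h = 1.391 R.

1.39 R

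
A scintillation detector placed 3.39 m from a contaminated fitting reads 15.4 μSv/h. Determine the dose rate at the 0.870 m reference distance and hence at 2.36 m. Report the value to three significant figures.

Intensity scales as (d₁/d₂)², so
At 0.870 m: (3.39/0.870)² = 15.18, so 15.4 × 15.18 = 233.8 μSv/h
At 2.36 m: (0.870/2.36)² = 0.1359, so 233.8 × 0.1359 = 31.77 μSv/h.

234 μSv/h; 31.8 μSv/h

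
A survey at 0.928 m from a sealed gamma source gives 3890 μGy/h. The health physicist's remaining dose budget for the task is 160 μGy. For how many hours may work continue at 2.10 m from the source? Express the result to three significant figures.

0.211 h

Applying the 1/r² law, rate at 2.10 m:
(0.928/2.10)² = 0.1953, so 3890 × 0.1953 = 759.7 μGy/h.
Stay time = 160 μGy ÷ 759.7 μGy/h = 0.2106 h.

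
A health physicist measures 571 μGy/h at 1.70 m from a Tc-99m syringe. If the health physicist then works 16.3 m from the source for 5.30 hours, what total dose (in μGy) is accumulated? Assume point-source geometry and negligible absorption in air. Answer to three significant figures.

Since intensity falls as 1/r², rate at 16.3 m:
(1.70/16.3)² = 0.01088, so 571 × 0.01088 = 6.212 μGy/h.
Dose = rate × time = 6.212 μGy/h × 5.300 h = 32.92 μGy.

32.9 μGy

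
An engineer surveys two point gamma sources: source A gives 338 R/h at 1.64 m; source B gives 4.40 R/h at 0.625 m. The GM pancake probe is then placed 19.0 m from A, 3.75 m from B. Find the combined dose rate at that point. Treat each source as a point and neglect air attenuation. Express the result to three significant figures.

2.64 R/h

Each source contributes Iᵢ·(dᵢ/rᵢ)²; contributions add.
A: 338 × (1.64/19.0)² = 2.518 R/h
B: 4.40 × (0.625/3.75)² = 0.1222 R/h
Total = 2.518 + 0.1222 = 2.640 R/h.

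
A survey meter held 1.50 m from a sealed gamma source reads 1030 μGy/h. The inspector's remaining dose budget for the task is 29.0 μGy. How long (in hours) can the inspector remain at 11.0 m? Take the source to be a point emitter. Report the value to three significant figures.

Applying the 1/r² law, rate at 11.0 m:
1030 × (1.50/11.0)² = 1030 × 0.01860 = 19.16 μGy/h.
Stay time = 29.0 μGy ÷ 19.16 μGy/h = 1.514 h.

1.51 h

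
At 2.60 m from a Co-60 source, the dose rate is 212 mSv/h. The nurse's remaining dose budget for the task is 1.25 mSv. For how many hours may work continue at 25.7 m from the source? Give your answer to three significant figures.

0.576 h

By the inverse-square law, rate at 25.7 m:
(2.60/25.7)² = 0.01023, so 212 × 0.01023 = 2.169 mSv/h.
Stay time = 1.25 mSv ÷ 2.169 mSv/h = 0.5763 h.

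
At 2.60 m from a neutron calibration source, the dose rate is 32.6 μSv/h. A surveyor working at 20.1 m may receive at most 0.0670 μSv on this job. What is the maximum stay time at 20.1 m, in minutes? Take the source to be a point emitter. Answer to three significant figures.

7.37 min

Applying the 1/r² law, rate at 20.1 m:
32.6 × (2.60/20.1)² = 32.6 × 0.01673 = 0.5454 μSv/h.
Stay time = 0.0670 μSv ÷ 0.5454 μSv/h = 0.1228 h = 7.368 min.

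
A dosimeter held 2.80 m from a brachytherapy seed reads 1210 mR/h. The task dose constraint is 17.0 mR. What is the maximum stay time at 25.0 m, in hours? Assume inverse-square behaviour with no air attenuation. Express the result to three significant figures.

1.12 h

Using I₁d₁² = I₂d₂², rate at 25.0 m:
(2.80/25.0)² = 0.01254, so 1210 × 0.01254 = 15.17 mR/h.
Stay time = 17.0 mR ÷ 15.17 mR/h = 1.121 h.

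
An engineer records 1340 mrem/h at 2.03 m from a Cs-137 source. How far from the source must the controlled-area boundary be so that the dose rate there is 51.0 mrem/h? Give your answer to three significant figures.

10.4 m

Using I₁d₁² = I₂d₂², d₂ = d₁·√(I₁/I₂).
I₁/I₂ = 1340/51.0 = 26.27, so d₂ = 2.03 × √26.27 = 10.40 m.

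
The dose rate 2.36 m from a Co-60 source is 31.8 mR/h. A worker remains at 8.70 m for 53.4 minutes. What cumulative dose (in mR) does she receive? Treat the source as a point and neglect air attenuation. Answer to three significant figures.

2.08 mR

Intensity scales as (d₁/d₂)², so rate at 8.70 m:
31.8 × (2.36/8.70)² = 31.8 × 0.07358 = 2.340 mR/h.
Dose = rate × time = 2.340 mR/h × 0.8900 h = 2.083 mR.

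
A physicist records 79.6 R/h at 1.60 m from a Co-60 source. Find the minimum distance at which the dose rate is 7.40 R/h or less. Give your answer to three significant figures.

Applying the 1/r² law, d₂ = d₁·√(I₁/I₂).
I₁/I₂ = 79.6/7.40 = 10.76, so d₂ = 1.60 × √10.76 = 5.248 m.

5.25 m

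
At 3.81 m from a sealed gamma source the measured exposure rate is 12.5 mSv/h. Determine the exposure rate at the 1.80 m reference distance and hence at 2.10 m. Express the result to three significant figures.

Since intensity falls as 1/r²,
At 1.80 m: 12.5 × (3.81/1.80)² = 12.5 × 4.480 = 56.00 mSv/h
At 2.10 m: (1.80/2.10)² = 0.7347, so 56.00 × 0.7347 = 41.14 mSv/h.

56.0 mSv/h; 41.1 mSv/h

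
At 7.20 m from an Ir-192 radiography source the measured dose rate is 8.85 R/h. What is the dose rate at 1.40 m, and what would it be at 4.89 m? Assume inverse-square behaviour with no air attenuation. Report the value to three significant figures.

Applying the 1/r² law,
At 1.40 m: 8.85 × (7.20/1.40)² = 8.85 × 26.45 = 234.1 R/h
At 4.89 m: 234.1 × (1.40/4.89)² = 234.1 × 0.08197 = 19.19 R/h.

234 R/h; 19.2 R/h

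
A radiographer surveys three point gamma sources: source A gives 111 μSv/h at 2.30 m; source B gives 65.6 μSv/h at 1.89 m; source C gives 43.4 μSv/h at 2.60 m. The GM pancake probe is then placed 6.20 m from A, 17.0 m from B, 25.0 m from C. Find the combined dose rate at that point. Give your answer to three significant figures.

16.6 μSv/h

By superposition, sum each source's inverse-square contribution:
A: 111 × (2.30/6.20)² = 15.28 μSv/h
B: 65.6 × (1.89/17.0)² = 0.8108 μSv/h
C: 43.4 × (2.60/25.0)² = 0.4694 μSv/h
Total = 15.28 + 0.8108 + 0.4694 = 16.56 μSv/h.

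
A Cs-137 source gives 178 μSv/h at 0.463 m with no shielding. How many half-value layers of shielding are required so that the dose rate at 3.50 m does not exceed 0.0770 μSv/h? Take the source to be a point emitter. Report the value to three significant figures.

5.34 half-value layers

At 3.50 m, distance alone gives (0.463/3.50)² = 0.01750, so 178 × 0.01750 = 3.115 μSv/h.
Further attenuation needed: 3.115/0.0770 = 40.45.
n = log₂(40.45) = 5.338 half-value layers.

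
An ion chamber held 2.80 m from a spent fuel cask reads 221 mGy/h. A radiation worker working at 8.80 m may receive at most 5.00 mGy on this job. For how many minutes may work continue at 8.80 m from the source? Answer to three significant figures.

13.4 min

By the inverse-square law, rate at 8.80 m:
(2.80/8.80)² = 0.1012, so 221 × 0.1012 = 22.37 mGy/h.
Stay time = 5.00 mGy ÷ 22.37 mGy/h = 0.2235 h = 13.41 min.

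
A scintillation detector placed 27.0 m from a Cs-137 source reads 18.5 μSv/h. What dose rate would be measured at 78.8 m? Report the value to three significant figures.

2.17 μSv/h

Using I₁d₁² = I₂d₂², scaling from 27.0 m to 78.8 m:
(27.0/78.8)² = 0.1174, so 18.5 × 0.1174 = 2.172 μSv/h.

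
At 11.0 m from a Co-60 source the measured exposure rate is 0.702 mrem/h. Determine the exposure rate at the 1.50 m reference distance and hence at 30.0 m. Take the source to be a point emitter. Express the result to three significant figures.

Applying the 1/r² law,
At 1.50 m: (11.0/1.50)² = 53.78, so 0.702 × 53.78 = 37.75 mrem/h
At 30.0 m: 37.75 × (1.50/30.0)² = 37.75 × 0.002500 = 0.09438 mrem/h.

37.8 mrem/h; 0.0944 mrem/h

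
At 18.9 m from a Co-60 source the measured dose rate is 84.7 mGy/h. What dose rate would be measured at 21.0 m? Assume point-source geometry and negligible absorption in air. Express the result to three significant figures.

Since intensity falls as 1/r², scaling from 18.9 m to 21.0 m:
(18.9/21.0)² = 0.8100, so 84.7 × 0.8100 = 68.61 mGy/h.

68.6 mGy/h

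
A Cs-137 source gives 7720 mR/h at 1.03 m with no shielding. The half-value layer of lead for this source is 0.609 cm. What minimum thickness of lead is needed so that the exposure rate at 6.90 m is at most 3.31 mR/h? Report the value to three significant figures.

At 6.90 m, distance alone gives (1.03/6.90)² = 0.02228, so 7720 × 0.02228 = 172.0 mR/h.
Further attenuation needed: 172.0/3.31 = 51.96.
n = log₂(51.96) = 5.699 half-value layers.
Thickness = 5.699 × 0.609 cm = 3.471 cm.

3.47 cm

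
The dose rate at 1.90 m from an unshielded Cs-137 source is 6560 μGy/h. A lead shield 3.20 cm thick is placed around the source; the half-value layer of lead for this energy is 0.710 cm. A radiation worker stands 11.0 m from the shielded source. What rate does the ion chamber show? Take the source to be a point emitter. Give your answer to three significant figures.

8.61 μGy/h

Distance alone: (1.90/11.0)² = 0.02983, so 6560 × 0.02983 = 195.7 μGy/h.
Shield: 3.20/0.710 = 4.507 half-value layers → attenuation 2^(−4.507) = 0.04398.
Combined: 195.7 × 0.04398 = 8.607 μGy/h.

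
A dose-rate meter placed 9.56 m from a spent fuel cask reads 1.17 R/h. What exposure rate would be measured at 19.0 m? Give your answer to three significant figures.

0.296 R/h

Intensity scales as (d₁/d₂)², so scaling from 9.56 m to 19.0 m:
1.17 × (9.56/19.0)² = 1.17 × 0.2532 = 0.2962 R/h.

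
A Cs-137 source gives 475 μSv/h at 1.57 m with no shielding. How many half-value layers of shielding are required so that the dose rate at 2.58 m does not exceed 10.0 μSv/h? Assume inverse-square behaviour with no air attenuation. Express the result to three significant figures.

4.14 half-value layers

At 2.58 m, distance alone gives (1.57/2.58)² = 0.3703, so 475 × 0.3703 = 175.9 μSv/h.
Further attenuation needed: 175.9/10.0 = 17.59.
n = log₂(17.59) = 4.137 half-value layers.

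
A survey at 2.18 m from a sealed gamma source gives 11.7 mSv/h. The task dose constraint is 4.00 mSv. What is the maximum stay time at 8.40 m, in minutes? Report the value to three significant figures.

Using I₁d₁² = I₂d₂², rate at 8.40 m:
11.7 × (2.18/8.40)² = 11.7 × 0.06735 = 0.7880 mSv/h.
Stay time = 4.00 mSv ÷ 0.7880 mSv/h = 5.076 h = 304.6 min.

305 min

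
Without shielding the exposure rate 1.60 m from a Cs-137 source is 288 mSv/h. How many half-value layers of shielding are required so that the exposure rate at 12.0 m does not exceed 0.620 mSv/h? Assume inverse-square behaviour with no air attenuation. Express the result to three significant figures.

3.05 half-value layers

At 12.0 m, distance alone gives (1.60/12.0)² = 0.01778, so 288 × 0.01778 = 5.121 mSv/h.
Further attenuation needed: 5.121/0.620 = 8.260.
n = log₂(8.260) = 3.046 half-value layers.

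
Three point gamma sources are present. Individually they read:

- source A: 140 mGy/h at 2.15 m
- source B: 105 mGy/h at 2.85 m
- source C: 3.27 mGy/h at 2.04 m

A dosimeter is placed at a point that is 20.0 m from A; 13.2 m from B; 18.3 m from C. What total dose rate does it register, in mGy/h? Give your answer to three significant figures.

6.55 mGy/h

Each source contributes Iᵢ·(dᵢ/rᵢ)²; contributions add.
A: 140 × (2.15/20.0)² = 1.618 mGy/h
B: 105 × (2.85/13.2)² = 4.895 mGy/h
C: 3.27 × (2.04/18.3)² = 0.04064 mGy/h
Total = 1.618 + 4.895 + 0.04064 = 6.554 mGy/h.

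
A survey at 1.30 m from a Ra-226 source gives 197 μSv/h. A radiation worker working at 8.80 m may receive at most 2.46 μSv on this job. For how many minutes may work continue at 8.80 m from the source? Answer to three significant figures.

34.3 min

Using I₁d₁² = I₂d₂², rate at 8.80 m:
(1.30/8.80)² = 0.02182, so 197 × 0.02182 = 4.299 μSv/h.
Stay time = 2.46 μSv ÷ 4.299 μSv/h = 0.5722 h = 34.33 min.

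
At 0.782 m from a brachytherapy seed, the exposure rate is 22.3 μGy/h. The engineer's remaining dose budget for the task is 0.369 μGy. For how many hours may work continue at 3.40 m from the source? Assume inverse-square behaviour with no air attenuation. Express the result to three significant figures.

0.313 h

Since intensity falls as 1/r², rate at 3.40 m:
22.3 × (0.782/3.40)² = 22.3 × 0.05290 = 1.180 μGy/h.
Stay time = 0.369 μGy ÷ 1.180 μGy/h = 0.3127 h.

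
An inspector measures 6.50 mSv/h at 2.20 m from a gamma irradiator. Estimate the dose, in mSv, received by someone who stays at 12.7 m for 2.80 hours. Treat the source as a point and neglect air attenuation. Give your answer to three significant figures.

0.546 mSv

Using I₁d₁² = I₂d₂², rate at 12.7 m:
6.50 × (2.20/12.7)² = 6.50 × 0.03001 = 0.1951 mSv/h.
Dose = rate × time = 0.1951 mSv/h × 2.800 h = 0.5463 mSv.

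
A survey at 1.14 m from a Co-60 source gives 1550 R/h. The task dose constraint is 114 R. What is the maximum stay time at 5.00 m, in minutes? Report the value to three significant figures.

Using I₁d₁² = I₂d₂², rate at 5.00 m:
1550 × (1.14/5.00)² = 1550 × 0.05198 = 80.57 R/h.
Stay time = 114 R ÷ 80.57 R/h = 1.415 h = 84.90 min.

84.9 min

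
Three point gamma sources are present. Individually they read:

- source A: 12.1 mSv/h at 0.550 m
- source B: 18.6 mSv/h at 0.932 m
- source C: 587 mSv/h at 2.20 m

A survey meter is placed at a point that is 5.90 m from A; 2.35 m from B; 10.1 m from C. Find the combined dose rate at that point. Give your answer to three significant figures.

By superposition, sum each source's inverse-square contribution:
A: 12.1 × (0.550/5.90)² = 0.1051 mSv/h
B: 18.6 × (0.932/2.35)² = 2.926 mSv/h
C: 587 × (2.20/10.1)² = 27.85 mSv/h
Total = 0.1051 + 2.926 + 27.85 = 30.88 mSv/h.

30.9 mSv/h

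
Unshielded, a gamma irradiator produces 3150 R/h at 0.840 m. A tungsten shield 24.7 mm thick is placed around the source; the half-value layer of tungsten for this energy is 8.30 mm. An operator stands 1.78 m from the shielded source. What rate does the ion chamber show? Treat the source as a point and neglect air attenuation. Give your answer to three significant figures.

89.2 R/h

Distance alone: (0.840/1.78)² = 0.2227, so 3150 × 0.2227 = 701.5 R/h.
Shield: 24.7/8.30 = 2.976 half-value layers → attenuation 2^(−2.976) = 0.1271.
Combined: 701.5 × 0.1271 = 89.16 R/h.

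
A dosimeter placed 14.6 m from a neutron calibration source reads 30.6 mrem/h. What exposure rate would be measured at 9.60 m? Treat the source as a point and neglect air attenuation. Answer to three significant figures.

Since intensity falls as 1/r², scaling from 14.6 m to 9.60 m:
30.6 × (14.6/9.60)² = 30.6 × 2.313 = 70.78 mrem/h.

70.8 mrem/h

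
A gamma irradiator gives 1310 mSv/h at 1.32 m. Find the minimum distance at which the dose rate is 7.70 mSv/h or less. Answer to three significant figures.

17.2 m

Since intensity falls as 1/r², d₂ = d₁·√(I₁/I₂).
I₁/I₂ = 1310/7.70 = 170.1, so d₂ = 1.32 × √170.1 = 17.22 m.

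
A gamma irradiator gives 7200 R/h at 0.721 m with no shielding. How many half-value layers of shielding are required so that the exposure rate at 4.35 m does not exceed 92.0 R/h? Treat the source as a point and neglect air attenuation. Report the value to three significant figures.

1.10 half-value layers

At 4.35 m, distance alone gives (0.721/4.35)² = 0.02747, so 7200 × 0.02747 = 197.8 R/h.
Further attenuation needed: 197.8/92.0 = 2.150.
n = log₂(2.150) = 1.104 half-value layers.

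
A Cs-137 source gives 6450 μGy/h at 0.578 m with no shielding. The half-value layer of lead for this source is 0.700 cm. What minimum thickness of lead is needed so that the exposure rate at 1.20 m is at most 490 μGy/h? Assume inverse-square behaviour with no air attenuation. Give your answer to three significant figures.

1.13 cm

At 1.20 m, distance alone gives (0.578/1.20)² = 0.2320, so 6450 × 0.2320 = 1496 μGy/h.
Further attenuation needed: 1496/490 = 3.053.
n = log₂(3.053) = 1.610 half-value layers.
Thickness = 1.610 × 0.700 cm = 1.127 cm.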